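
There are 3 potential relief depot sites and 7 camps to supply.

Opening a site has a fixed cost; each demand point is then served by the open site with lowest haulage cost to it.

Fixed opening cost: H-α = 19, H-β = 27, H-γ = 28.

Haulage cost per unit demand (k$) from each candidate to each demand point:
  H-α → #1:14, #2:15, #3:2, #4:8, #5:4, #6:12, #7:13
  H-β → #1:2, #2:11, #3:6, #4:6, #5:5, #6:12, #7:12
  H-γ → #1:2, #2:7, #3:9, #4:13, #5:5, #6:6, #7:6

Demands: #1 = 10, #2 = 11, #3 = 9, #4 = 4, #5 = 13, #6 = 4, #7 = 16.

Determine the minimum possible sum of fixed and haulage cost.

Open {H-α, H-γ}: assign each demand point to its cheapest open site.
  #1→H-γ 10×2=20, #2→H-γ 11×7=77, #3→H-α 9×2=18, #4→H-α 4×8=32, #5→H-α 13×4=52, #6→H-γ 4×6=24, #7→H-γ 16×6=96
  haulage cost 319, fixed 47 → total 366.
Compare {H-α, H-β, H-γ}: haulage cost 311 + fixed 74 = 385.
Compare {H-β, H-γ}: haulage cost 360 + fixed 55 = 415.
Compare {H-γ}: haulage cost 415 + fixed 28 = 443.
All other subsets cost ≥ 385. Minimum total cost: 366.

366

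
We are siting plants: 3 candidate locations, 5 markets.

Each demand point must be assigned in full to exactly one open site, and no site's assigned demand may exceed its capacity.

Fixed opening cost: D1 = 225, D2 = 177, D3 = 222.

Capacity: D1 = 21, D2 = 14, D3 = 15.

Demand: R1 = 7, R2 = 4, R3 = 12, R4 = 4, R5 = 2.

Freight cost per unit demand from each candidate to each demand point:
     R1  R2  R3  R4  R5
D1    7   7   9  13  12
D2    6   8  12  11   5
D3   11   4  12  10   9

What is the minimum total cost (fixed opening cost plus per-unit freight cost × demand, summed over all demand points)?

634

Open {D1, D2}; cheapest assignment that respects the capacities:
  D1 (cap 21, load 16): R2, R3 — cost 4×7 + 12×9 = 136
  D2 (cap 14, load 13): R1, R4, R5 — cost 7×6 + 4×11 + 2×5 = 96
  Shipping 232, fixed 402 → total 634.
  Any other capacity-feasible assignment to {D1, D2} ships for at least 232.
Compare {D1, D3}: its best feasible assignment gives total 678.
Compare {D2, D3}: its best feasible assignment gives total 686.
Every other set of open sites that can feasibly serve all demand totals ≥ 678 even under its best assignment. Minimum: 634.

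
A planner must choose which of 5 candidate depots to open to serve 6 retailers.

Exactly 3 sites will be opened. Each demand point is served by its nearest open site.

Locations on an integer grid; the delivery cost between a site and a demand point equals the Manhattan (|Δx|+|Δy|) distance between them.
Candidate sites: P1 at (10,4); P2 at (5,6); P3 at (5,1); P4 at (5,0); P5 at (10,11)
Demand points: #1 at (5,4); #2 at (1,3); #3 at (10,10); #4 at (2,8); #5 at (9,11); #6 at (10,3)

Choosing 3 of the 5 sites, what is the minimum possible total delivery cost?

17

Open {P1, P2, P5}.
  #1→P2 2, #2→P2 7, #3→P5 1, #4→P2 5, #5→P5 1, #6→P1 1  ⇒ total 17.
Compare {P1, P3, P5}: total 22.
Compare {P2, P3, P5}: total 22.
No size-3 selection does better; minimum is 17.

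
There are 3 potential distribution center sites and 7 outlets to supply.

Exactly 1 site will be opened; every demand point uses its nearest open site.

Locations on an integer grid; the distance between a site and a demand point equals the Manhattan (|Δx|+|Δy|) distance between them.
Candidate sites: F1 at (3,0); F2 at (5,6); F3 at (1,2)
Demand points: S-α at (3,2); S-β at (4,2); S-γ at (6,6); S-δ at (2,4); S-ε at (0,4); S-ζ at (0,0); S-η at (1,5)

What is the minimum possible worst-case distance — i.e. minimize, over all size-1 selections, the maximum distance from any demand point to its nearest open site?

9

Open {F1}.
  Farthest demand point is S-γ at distance 9 (to F1); all others are ≤ 9.
With {F3} the worst case is 9.
With {F2} the worst case is 11.
No size-1 selection achieves below 9.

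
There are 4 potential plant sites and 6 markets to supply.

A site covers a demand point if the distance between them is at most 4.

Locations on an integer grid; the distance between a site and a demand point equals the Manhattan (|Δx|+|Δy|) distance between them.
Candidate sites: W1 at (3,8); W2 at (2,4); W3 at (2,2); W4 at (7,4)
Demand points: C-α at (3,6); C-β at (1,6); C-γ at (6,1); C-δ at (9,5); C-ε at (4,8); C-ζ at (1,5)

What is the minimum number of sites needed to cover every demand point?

3

Coverage sets (demand points within 4 of each site):
  W1: {C-α, C-β, C-ε}
  W2: {C-α, C-β, C-ζ}
  W3: {C-ζ}
  W4: {C-γ, C-δ}
No 2 sites suffice: every size-2 union leaves at least one demand point uncovered.
But {W1, W2, W4} covers everything, so the minimum is 3.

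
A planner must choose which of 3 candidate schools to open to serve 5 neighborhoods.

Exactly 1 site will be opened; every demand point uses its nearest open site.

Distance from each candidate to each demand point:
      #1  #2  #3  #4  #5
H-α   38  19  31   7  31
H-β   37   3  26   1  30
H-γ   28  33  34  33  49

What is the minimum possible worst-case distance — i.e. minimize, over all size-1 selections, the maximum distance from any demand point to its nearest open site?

37

Open {H-β}.
  Farthest demand point is #1 at distance 37 (to H-β); all others are ≤ 37.
With {H-α} the worst case is 38.
With {H-γ} the worst case is 49.
No size-1 selection achieves below 37.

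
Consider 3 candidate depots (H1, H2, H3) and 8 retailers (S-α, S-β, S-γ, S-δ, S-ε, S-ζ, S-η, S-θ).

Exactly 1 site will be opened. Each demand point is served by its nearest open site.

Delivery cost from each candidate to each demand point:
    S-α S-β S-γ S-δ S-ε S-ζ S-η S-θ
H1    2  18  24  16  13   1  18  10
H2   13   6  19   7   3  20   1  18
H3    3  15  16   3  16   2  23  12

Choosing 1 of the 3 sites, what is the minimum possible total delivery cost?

87

Open {H2}.
  S-α→H2 13, S-β→H2 6, S-γ→H2 19, S-δ→H2 7, S-ε→H2 3, S-ζ→H2 20, S-η→H2 1, S-θ→H2 18  ⇒ total 87.
Compare {H3}: total 90.
Compare {H1}: total 102.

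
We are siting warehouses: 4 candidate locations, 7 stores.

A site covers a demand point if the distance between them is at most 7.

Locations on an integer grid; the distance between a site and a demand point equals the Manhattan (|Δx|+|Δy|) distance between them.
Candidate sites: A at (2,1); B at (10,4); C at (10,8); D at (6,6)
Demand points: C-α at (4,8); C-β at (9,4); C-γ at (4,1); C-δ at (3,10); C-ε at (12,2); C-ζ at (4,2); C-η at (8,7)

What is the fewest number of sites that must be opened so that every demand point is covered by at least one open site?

Coverage sets (demand points within 7 of each site):
  A: {C-γ, C-ζ}
  B: {C-β, C-ε, C-η}
  C: {C-α, C-β, C-η}
  D: {C-α, C-β, C-γ, C-δ, C-ζ, C-η}
No single site covers all 7 demand points.
But {B, D} covers everything, so the minimum is 2.

2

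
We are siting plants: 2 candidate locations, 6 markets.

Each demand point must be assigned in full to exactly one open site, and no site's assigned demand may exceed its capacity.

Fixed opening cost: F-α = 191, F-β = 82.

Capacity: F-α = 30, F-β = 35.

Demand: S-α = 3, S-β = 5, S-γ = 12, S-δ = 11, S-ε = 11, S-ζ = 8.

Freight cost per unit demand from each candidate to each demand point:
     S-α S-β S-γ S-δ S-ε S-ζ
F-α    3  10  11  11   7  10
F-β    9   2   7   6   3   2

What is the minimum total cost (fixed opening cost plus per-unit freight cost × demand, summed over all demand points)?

539

Open {F-α, F-β}; cheapest assignment that respects the capacities:
  F-α (cap 30, load 15): S-α, S-γ — cost 3×3 + 12×11 = 141
  F-β (cap 35, load 35): S-β, S-δ, S-ε, S-ζ — cost 5×2 + 11×6 + 11×3 + 8×2 = 125
  Shipping 266, fixed 273 → total 539.
  Any other capacity-feasible assignment to {F-α, F-β} ships for at least 266.
Total demand is 50 and no other set of sites has combined capacity ≥ 50, so {F-α, F-β} is the only feasible choice of open sites. Minimum: 539.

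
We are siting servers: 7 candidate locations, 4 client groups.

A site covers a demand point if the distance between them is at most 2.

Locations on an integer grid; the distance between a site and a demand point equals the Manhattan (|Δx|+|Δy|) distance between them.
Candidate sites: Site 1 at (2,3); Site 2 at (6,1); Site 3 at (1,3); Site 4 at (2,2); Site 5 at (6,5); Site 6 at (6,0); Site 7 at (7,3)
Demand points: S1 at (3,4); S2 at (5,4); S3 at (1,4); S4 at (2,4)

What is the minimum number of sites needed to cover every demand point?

Coverage sets (demand points within 2 of each site):
  Site 1: {S1, S3, S4}
  Site 2: {}
  Site 3: {S3, S4}
  Site 4: {S4}
  Site 5: {S2}
  Site 6: {}
  Site 7: {}
No single site covers all 4 demand points.
But {Site 1, Site 5} covers everything, so the minimum is 2.

2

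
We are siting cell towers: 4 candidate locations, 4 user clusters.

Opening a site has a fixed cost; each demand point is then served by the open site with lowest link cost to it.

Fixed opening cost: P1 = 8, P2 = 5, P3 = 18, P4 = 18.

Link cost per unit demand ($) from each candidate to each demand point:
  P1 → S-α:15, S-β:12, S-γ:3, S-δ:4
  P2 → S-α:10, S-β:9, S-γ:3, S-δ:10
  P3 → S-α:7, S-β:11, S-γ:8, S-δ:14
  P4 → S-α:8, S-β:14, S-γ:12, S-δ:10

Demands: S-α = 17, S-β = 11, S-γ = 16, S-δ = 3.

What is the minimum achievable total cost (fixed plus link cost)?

309

Open {P1, P2, P3}: assign each demand point to its cheapest open site.
  S-α→P3 17×7=119, S-β→P2 11×9=99, S-γ→P1 16×3=48, S-δ→P1 3×4=12
  link cost 278, fixed 31 → total 309.
Compare {P2, P3}: link cost 296 + fixed 23 = 319.
Compare {P1, P3}: link cost 300 + fixed 26 = 326.
Compare {P1, P2, P4}: link cost 295 + fixed 31 = 326.
All other subsets cost ≥ 319. Minimum total cost: 309.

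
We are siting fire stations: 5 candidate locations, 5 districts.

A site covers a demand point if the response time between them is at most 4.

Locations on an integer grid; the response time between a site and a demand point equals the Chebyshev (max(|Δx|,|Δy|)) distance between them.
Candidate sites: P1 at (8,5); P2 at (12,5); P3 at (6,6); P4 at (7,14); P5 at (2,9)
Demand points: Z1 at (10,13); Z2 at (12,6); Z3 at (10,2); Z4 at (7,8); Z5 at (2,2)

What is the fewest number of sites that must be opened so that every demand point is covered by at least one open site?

Coverage sets (demand points within 4 of each site):
  P1: {Z2, Z3, Z4}
  P2: {Z2, Z3}
  P3: {Z3, Z4, Z5}
  P4: {Z1}
  P5: {}
No 2 sites suffice: every size-2 union leaves at least one demand point uncovered.
But {P1, P3, P4} covers everything, so the minimum is 3.

3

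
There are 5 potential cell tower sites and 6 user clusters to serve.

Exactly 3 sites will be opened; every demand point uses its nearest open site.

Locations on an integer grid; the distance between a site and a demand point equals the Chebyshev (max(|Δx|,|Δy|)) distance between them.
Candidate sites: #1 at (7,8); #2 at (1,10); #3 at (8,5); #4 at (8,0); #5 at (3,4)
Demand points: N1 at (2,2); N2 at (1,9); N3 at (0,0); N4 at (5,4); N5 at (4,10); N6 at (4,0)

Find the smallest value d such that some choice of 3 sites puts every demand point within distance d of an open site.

Open {#1, #2, #5}.
  Farthest demand point is N3 at distance 4 (to #5); all others are ≤ 4.
With {#2, #3, #5} the worst case is 4.
With {#2, #4, #5} the worst case is 4.
No size-3 selection achieves below 4.

4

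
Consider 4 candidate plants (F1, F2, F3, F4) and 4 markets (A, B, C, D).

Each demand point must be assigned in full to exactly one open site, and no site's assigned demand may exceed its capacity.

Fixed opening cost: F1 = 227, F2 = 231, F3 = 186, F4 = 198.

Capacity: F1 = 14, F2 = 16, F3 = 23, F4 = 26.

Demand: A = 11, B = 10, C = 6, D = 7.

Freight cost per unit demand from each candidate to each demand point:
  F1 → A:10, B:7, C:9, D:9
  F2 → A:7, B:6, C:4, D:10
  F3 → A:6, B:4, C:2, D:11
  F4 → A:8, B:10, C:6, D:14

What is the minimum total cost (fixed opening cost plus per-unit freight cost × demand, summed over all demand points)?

601

Open {F3, F4}; cheapest assignment that respects the capacities:
  F3 (cap 23, load 23): B, C, D — cost 10×4 + 6×2 + 7×11 = 129
  F4 (cap 26, load 11): A — cost 11×8 = 88
  Shipping 217, fixed 384 → total 601.
  Any other capacity-feasible assignment to {F3, F4} ships for at least 217.
Compare {F2, F3}: its best feasible assignment gives total 617.
Compare {F1, F3}: its best feasible assignment gives total 636.
Every other set of open sites that can feasibly serve all demand totals ≥ 617 even under its best assignment. Minimum: 601.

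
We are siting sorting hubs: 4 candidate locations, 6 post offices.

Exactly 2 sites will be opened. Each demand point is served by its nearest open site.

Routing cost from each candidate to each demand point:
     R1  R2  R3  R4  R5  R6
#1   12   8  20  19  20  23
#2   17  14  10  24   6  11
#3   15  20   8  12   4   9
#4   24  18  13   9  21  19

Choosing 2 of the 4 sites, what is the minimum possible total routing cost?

Open {#1, #3}.
  R1→#1 12, R2→#1 8, R3→#3 8, R4→#3 12, R5→#3 4, R6→#3 9  ⇒ total 53.
Compare {#2, #3}: total 62.
Compare {#3, #4}: total 63.
No size-2 selection does better; minimum is 53.

53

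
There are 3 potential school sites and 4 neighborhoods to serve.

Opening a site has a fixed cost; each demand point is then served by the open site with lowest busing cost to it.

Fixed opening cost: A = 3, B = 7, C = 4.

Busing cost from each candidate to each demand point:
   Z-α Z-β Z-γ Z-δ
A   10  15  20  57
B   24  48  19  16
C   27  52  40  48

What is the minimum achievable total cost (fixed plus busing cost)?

Open {A, B}: assign each demand point to its cheapest open site.
  Z-α→A 10, Z-β→A 15, Z-γ→B 19, Z-δ→B 16
  busing cost 60, fixed 10 → total 70.
Compare {A, B, C}: busing cost 60 + fixed 14 = 74.
Compare {A, C}: busing cost 93 + fixed 7 = 100.
Compare {A}: busing cost 102 + fixed 3 = 105.
All other subsets cost ≥ 74. Minimum total cost: 70.

70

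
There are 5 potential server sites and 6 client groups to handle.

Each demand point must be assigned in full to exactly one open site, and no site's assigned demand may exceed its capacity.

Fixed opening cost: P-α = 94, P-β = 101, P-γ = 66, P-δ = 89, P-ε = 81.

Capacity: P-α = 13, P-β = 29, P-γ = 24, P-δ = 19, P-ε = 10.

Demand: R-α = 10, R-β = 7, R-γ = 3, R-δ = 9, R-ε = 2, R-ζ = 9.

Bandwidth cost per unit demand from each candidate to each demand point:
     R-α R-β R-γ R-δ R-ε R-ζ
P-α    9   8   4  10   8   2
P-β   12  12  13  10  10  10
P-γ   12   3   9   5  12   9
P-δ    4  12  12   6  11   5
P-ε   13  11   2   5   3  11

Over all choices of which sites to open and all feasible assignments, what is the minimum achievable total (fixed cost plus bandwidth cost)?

357

Open {P-γ, P-δ}; cheapest assignment that respects the capacities:
  P-γ (cap 24, load 21): R-β, R-γ, R-δ, R-ε — cost 7×3 + 3×9 + 9×5 + 2×12 = 117
  P-δ (cap 19, load 19): R-α, R-ζ — cost 10×4 + 9×5 = 85
  Shipping 202, fixed 155 → total 357.
  Any other capacity-feasible assignment to {P-γ, P-δ} ships for at least 202.
Compare {P-γ, P-δ, P-ε}: its best feasible assignment gives total 399.
Compare {P-α, P-γ, P-δ}: its best feasible assignment gives total 407.
Every other set of open sites that can feasibly serve all demand totals ≥ 399 even under its best assignment. Minimum: 357.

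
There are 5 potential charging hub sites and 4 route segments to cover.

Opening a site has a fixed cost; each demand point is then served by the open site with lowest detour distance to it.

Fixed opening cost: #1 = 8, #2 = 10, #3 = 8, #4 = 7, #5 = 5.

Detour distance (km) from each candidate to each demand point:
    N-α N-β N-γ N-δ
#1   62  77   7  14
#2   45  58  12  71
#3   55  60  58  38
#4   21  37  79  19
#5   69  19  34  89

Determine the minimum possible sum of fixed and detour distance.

Open {#1, #4, #5}: assign each demand point to its cheapest open site.
  N-α→#4 21, N-β→#5 19, N-γ→#1 7, N-δ→#1 14
  detour distance 61, fixed 20 → total 81.
Compare {#1, #3, #4, #5}: detour distance 61 + fixed 28 = 89.
Compare {#1, #2, #4, #5}: detour distance 61 + fixed 30 = 91.
Compare {#2, #4, #5}: detour distance 71 + fixed 22 = 93.
All other subsets cost ≥ 89. Minimum total cost: 81.

81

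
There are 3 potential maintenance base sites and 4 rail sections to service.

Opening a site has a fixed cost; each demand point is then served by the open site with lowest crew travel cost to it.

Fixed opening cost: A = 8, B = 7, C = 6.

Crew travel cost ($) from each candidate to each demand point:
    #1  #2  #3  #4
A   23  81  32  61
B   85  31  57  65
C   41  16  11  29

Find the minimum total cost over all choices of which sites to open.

Open {A, C}: assign each demand point to its cheapest open site.
  #1→A 23, #2→C 16, #3→C 11, #4→C 29
  crew travel cost 79, fixed 14 → total 93.
Compare {A, B, C}: crew travel cost 79 + fixed 21 = 100.
Compare {C}: crew travel cost 97 + fixed 6 = 103.
Compare {B, C}: crew travel cost 97 + fixed 13 = 110.
All other subsets cost ≥ 100. Minimum total cost: 93.

93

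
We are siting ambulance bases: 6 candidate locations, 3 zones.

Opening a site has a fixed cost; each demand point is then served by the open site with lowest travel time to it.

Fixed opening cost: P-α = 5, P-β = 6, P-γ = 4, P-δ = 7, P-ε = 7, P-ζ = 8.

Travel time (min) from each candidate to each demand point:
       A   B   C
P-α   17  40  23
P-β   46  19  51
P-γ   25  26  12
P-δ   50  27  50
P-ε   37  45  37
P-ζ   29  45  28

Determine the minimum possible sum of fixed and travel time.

Open {P-α, P-β, P-γ}: assign each demand point to its cheapest open site.
  A→P-α 17, B→P-β 19, C→P-γ 12
  travel time 48, fixed 15 → total 63.
Compare {P-α, P-γ}: travel time 55 + fixed 9 = 64.
Compare {P-β, P-γ}: travel time 56 + fixed 10 = 66.
Compare {P-γ}: travel time 63 + fixed 4 = 67.
All other subsets cost ≥ 64. Minimum total cost: 63.

63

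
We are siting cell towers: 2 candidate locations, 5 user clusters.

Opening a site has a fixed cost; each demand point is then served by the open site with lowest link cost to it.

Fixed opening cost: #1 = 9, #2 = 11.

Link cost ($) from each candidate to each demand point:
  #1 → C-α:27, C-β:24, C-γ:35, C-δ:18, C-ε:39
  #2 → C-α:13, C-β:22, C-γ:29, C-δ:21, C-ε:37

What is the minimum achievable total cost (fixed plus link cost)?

133

Open {#2}: assign each demand point to its cheapest open site.
  C-α→#2 13, C-β→#2 22, C-γ→#2 29, C-δ→#2 21, C-ε→#2 37
  link cost 122, fixed 11 → total 133.
Compare {#1, #2}: link cost 119 + fixed 20 = 139.
Compare {#1}: link cost 143 + fixed 9 = 152.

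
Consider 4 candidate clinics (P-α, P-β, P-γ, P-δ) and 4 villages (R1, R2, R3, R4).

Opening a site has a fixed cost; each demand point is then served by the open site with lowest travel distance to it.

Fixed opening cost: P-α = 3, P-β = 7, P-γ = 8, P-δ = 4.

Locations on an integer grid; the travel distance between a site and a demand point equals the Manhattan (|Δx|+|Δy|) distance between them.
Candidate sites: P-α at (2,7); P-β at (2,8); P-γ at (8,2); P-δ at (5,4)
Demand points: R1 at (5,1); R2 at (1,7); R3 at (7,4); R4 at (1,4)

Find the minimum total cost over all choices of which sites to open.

17

Open {P-α, P-δ}: assign each demand point to its cheapest open site.
  R1→P-δ 3, R2→P-α 1, R3→P-δ 2, R4→P-α 4
  travel distance 10, fixed 7 → total 17.
Compare {P-δ}: travel distance 16 + fixed 4 = 20.
Compare {P-β, P-δ}: travel distance 11 + fixed 11 = 22.
Compare {P-α, P-γ}: travel distance 12 + fixed 11 = 23.
All other subsets cost ≥ 20. Minimum total cost: 17.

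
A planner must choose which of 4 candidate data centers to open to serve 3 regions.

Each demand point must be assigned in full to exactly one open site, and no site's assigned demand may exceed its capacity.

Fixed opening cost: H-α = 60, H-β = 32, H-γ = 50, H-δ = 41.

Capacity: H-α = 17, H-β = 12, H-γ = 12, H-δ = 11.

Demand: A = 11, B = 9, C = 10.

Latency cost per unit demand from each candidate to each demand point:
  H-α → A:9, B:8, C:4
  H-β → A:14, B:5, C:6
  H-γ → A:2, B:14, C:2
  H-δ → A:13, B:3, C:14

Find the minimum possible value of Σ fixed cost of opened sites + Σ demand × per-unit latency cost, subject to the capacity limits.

Open {H-β, H-γ, H-δ}; cheapest assignment that respects the capacities:
  H-β (cap 12, load 10): C — cost 10×6 = 60
  H-γ (cap 12, load 11): A — cost 11×2 = 22
  H-δ (cap 11, load 9): B — cost 9×3 = 27
  Shipping 109, fixed 123 → total 232.
  Any other capacity-feasible assignment to {H-β, H-γ, H-δ} ships for at least 109.
Compare {H-α, H-γ, H-δ}: its best feasible assignment gives total 240.
Compare {H-α, H-β, H-γ}: its best feasible assignment gives total 249.
Every other set of open sites that can feasibly serve all demand totals ≥ 240 even under its best assignment. Minimum: 232.

232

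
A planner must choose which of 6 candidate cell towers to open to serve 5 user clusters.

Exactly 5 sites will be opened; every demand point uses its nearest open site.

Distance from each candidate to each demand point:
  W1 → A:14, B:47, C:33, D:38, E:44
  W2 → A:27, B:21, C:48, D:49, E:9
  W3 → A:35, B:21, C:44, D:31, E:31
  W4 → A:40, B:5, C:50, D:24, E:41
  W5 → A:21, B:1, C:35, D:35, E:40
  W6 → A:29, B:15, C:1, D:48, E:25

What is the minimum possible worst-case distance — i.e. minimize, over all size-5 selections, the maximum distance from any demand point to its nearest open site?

24

Open {W1, W2, W3, W4, W6}.
  Farthest demand point is D at distance 24 (to W4); all others are ≤ 24.
With {W1, W2, W4, W5, W6} the worst case is 24.
With {W2, W3, W4, W5, W6} the worst case is 24.
No size-5 selection achieves below 24.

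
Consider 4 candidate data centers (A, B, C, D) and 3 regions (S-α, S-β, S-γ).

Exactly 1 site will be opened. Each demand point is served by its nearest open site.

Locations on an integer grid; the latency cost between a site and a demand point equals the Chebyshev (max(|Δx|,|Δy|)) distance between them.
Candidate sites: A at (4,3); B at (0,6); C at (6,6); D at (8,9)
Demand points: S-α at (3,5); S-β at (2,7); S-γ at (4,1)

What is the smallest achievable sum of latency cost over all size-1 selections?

8

Open {A}.
  S-α→A 2, S-β→A 4, S-γ→A 2  ⇒ total 8.
Compare {B}: total 10.
Compare {C}: total 12.
No size-1 selection does better; minimum is 8.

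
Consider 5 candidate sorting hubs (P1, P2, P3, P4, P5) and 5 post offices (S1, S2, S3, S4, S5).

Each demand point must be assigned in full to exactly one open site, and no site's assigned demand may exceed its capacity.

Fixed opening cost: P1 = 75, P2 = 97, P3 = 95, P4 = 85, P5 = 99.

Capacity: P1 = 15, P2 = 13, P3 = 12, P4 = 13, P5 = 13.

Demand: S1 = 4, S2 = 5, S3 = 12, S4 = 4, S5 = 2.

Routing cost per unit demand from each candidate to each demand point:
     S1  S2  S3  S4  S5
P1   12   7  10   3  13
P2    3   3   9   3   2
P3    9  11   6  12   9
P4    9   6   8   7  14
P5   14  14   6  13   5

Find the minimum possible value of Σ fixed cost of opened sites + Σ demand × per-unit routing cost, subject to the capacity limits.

Open {P1, P2}; cheapest assignment that respects the capacities:
  P1 (cap 15, load 14): S3, S5 — cost 12×10 + 2×13 = 146
  P2 (cap 13, load 13): S1, S2, S4 — cost 4×3 + 5×3 + 4×3 = 39
  Shipping 185, fixed 172 → total 357.
  Any other capacity-feasible assignment to {P1, P2} ships for at least 185.
Compare {P1, P3}: its best feasible assignment gives total 363.
Compare {P1, P5}: its best feasible assignment gives total 367.
Every other set of open sites that can feasibly serve all demand totals ≥ 363 even under its best assignment. Minimum: 357.

357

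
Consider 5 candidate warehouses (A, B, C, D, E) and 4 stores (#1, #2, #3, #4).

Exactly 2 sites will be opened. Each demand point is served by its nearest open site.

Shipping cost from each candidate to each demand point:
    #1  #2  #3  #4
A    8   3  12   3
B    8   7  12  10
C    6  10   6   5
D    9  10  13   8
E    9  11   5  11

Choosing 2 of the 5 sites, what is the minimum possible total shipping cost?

Open {A, C}.
  #1→C 6, #2→A 3, #3→C 6, #4→A 3  ⇒ total 18.
Compare {A, E}: total 19.
Compare {B, C}: total 24.
No size-2 selection does better; minimum is 18.

18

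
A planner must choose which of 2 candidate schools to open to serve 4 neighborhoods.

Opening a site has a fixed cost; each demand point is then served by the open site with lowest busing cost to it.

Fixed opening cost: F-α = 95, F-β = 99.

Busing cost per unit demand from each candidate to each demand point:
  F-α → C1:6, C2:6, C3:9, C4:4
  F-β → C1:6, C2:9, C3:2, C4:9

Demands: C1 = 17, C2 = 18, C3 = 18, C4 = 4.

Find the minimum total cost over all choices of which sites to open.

435

Open {F-β}: assign each demand point to its cheapest open site.
  C1→F-β 17×6=102, C2→F-β 18×9=162, C3→F-β 18×2=36, C4→F-β 4×9=36
  busing cost 336, fixed 99 → total 435.
Compare {F-α, F-β}: busing cost 262 + fixed 194 = 456.
Compare {F-α}: busing cost 388 + fixed 95 = 483.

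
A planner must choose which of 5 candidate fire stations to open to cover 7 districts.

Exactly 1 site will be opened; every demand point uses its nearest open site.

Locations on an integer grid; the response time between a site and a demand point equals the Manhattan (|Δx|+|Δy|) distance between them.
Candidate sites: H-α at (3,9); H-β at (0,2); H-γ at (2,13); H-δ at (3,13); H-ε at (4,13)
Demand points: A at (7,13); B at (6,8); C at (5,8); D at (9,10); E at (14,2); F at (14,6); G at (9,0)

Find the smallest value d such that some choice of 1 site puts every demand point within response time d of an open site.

Open {H-α}.
  Farthest demand point is E at response time 18 (to H-α); all others are ≤ 18.
With {H-β} the worst case is 18.
With {H-ε} the worst case is 21.
No size-1 selection achieves below 18.

18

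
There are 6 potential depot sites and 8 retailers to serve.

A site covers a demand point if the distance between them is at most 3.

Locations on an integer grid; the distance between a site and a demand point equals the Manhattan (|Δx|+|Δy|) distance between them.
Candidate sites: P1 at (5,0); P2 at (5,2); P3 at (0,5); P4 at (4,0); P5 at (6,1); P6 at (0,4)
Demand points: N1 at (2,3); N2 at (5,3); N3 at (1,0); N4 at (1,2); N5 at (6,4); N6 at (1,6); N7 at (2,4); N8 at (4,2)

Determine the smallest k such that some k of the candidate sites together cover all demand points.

3

Coverage sets (demand points within 3 of each site):
  P1: {N2, N8}
  P2: {N2, N5, N8}
  P3: {N6, N7}
  P4: {N3, N8}
  P5: {N2, N5, N8}
  P6: {N1, N4, N6, N7}
No 2 sites suffice: every size-2 union leaves at least one demand point uncovered.
But {P2, P4, P6} covers everything, so the minimum is 3.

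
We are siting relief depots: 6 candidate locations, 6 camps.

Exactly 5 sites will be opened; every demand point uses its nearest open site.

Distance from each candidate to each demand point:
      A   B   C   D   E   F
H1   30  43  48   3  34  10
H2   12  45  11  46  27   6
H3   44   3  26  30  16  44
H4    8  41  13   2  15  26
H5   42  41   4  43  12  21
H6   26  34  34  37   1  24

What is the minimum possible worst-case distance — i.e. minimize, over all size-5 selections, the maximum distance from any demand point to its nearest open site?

Open {H2, H3, H4, H5, H6}.
  Farthest demand point is A at distance 8 (to H4); all others are ≤ 8.
With {H1, H3, H4, H5, H6} the worst case is 10.
With {H1, H2, H3, H4, H6} the worst case is 11.
No size-5 selection achieves below 8.

8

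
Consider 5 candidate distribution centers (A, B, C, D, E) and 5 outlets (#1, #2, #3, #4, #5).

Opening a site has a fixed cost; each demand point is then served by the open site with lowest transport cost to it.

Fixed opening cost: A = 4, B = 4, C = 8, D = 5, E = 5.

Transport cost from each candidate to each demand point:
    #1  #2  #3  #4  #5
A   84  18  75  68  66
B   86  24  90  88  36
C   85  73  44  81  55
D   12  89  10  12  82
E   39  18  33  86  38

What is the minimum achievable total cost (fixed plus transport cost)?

100

Open {D, E}: assign each demand point to its cheapest open site.
  #1→D 12, #2→E 18, #3→D 10, #4→D 12, #5→E 38
  transport cost 90, fixed 10 → total 100.
Compare {A, B, D}: transport cost 88 + fixed 13 = 101.
Compare {B, D, E}: transport cost 88 + fixed 14 = 102.
Compare {B, D}: transport cost 94 + fixed 9 = 103.
All other subsets cost ≥ 101. Minimum total cost: 100.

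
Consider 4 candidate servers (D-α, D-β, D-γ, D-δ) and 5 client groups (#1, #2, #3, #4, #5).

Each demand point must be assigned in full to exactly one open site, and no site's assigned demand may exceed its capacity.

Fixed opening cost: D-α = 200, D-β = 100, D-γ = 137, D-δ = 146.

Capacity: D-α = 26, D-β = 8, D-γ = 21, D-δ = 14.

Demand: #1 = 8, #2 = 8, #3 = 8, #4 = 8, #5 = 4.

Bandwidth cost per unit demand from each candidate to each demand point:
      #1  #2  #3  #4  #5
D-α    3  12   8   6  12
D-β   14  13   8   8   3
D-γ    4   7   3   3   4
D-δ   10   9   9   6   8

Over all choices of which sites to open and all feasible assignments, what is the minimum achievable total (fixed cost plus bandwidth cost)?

Open {D-α, D-γ}; cheapest assignment that respects the capacities:
  D-α (cap 26, load 16): #1, #4 — cost 8×3 + 8×6 = 72
  D-γ (cap 21, load 20): #2, #3, #5 — cost 8×7 + 8×3 + 4×4 = 96
  Shipping 168, fixed 337 → total 505.
  Any other capacity-feasible assignment to {D-α, D-γ} ships for at least 168.
Compare {D-α, D-δ}: its best feasible assignment gives total 586.
Compare {D-β, D-γ, D-δ}: its best feasible assignment gives total 591.
Every other set of open sites that can feasibly serve all demand totals ≥ 586 even under its best assignment. Minimum: 505.

505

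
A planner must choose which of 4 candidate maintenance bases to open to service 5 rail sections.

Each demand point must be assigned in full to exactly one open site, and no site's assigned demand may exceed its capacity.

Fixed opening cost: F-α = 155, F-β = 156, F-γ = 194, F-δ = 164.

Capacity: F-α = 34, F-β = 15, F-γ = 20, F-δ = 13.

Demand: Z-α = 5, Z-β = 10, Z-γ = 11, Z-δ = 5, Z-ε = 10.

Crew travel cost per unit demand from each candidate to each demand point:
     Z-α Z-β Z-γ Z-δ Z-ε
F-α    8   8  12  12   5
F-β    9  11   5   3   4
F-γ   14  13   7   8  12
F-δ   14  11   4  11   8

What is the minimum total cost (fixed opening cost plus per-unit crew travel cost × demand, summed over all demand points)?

593

Open {F-α, F-δ}; cheapest assignment that respects the capacities:
  F-α (cap 34, load 30): Z-α, Z-β, Z-δ, Z-ε — cost 5×8 + 10×8 + 5×12 + 10×5 = 230
  F-δ (cap 13, load 11): Z-γ — cost 11×4 = 44
  Shipping 274, fixed 319 → total 593.
  Any other capacity-feasible assignment to {F-α, F-δ} ships for at least 274.
Compare {F-α, F-β}: its best feasible assignment gives total 596.
Compare {F-α, F-γ}: its best feasible assignment gives total 636.
Every other set of open sites that can feasibly serve all demand totals ≥ 596 even under its best assignment. Minimum: 593.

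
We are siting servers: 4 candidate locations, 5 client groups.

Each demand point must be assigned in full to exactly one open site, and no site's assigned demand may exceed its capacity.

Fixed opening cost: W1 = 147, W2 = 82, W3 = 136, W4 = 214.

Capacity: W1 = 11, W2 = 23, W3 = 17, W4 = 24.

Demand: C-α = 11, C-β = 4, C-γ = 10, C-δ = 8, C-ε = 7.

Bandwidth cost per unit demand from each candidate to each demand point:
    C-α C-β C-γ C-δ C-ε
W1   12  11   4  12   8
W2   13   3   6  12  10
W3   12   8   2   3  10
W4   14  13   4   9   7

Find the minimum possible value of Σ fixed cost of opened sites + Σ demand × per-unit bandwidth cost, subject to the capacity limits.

559

Open {W2, W3}; cheapest assignment that respects the capacities:
  W2 (cap 23, load 23): C-α, C-β, C-δ — cost 11×13 + 4×3 + 8×12 = 251
  W3 (cap 17, load 17): C-γ, C-ε — cost 10×2 + 7×10 = 90
  Shipping 341, fixed 218 → total 559.
  Any other capacity-feasible assignment to {W2, W3} ships for at least 341.
Compare {W2, W4}: its best feasible assignment gives total 633.
Compare {W1, W2, W3}: its best feasible assignment gives total 654.
Every other set of open sites that can feasibly serve all demand totals ≥ 633 even under its best assignment. Minimum: 559.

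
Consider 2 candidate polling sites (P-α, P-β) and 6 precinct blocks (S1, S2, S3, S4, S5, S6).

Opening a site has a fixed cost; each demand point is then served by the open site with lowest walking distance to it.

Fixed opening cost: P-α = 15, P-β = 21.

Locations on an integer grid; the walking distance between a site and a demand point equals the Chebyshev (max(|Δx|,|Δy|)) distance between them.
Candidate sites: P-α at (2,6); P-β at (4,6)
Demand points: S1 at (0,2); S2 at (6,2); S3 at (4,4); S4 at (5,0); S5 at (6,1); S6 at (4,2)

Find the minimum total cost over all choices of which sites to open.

Open {P-α}: assign each demand point to its cheapest open site.
  S1→P-α 4, S2→P-α 4, S3→P-α 2, S4→P-α 6, S5→P-α 5, S6→P-α 4
  walking distance 25, fixed 15 → total 40.
Compare {P-β}: walking distance 25 + fixed 21 = 46.
Compare {P-α, P-β}: walking distance 25 + fixed 36 = 61.

40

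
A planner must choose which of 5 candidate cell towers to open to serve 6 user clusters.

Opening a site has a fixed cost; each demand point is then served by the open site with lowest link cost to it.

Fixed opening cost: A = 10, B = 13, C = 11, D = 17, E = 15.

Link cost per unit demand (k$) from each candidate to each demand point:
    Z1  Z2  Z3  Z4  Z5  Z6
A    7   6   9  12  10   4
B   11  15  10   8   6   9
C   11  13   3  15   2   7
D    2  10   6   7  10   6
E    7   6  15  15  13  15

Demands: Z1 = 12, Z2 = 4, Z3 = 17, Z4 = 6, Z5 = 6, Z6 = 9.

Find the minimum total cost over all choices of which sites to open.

227

Open {A, C, D}: assign each demand point to its cheapest open site.
  Z1→D 12×2=24, Z2→A 4×6=24, Z3→C 17×3=51, Z4→D 6×7=42, Z5→C 6×2=12, Z6→A 9×4=36
  link cost 189, fixed 38 → total 227.
Compare {A, B, C, D}: link cost 189 + fixed 51 = 240.
Compare {A, C, D, E}: link cost 189 + fixed 53 = 242.
Compare {C, D, E}: link cost 207 + fixed 43 = 250.
All other subsets cost ≥ 240. Minimum total cost: 227.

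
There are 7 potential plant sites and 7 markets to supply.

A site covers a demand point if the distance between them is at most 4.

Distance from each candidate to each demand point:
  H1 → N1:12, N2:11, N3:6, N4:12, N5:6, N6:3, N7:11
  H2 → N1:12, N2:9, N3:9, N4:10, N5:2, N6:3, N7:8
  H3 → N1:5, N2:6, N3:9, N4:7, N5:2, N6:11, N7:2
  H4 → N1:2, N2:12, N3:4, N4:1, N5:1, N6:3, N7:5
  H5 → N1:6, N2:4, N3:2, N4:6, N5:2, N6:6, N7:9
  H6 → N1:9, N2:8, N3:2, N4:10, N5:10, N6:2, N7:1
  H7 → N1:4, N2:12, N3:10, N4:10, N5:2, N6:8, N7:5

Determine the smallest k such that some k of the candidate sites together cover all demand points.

Coverage sets (demand points within 4 of each site):
  H1: {N6}
  H2: {N5, N6}
  H3: {N5, N7}
  H4: {N1, N3, N4, N5, N6}
  H5: {N2, N3, N5}
  H6: {N3, N6, N7}
  H7: {N1, N5}
No 2 sites suffice: every size-2 union leaves at least one demand point uncovered.
But {H3, H4, H5} covers everything, so the minimum is 3.

3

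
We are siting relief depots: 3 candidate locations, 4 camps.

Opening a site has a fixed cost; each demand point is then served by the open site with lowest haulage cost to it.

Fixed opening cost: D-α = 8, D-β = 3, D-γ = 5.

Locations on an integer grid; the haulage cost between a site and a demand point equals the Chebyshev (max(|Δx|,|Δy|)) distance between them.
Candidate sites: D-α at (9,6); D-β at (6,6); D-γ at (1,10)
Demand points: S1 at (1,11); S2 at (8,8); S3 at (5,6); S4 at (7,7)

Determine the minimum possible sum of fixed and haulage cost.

Open {D-β}: assign each demand point to its cheapest open site.
  S1→D-β 5, S2→D-β 2, S3→D-β 1, S4→D-β 1
  haulage cost 9, fixed 3 → total 12.
Compare {D-β, D-γ}: haulage cost 5 + fixed 8 = 13.
Compare {D-α, D-β}: haulage cost 9 + fixed 11 = 20.
Compare {D-α, D-β, D-γ}: haulage cost 5 + fixed 16 = 21.
All other subsets cost ≥ 13. Minimum total cost: 12.

12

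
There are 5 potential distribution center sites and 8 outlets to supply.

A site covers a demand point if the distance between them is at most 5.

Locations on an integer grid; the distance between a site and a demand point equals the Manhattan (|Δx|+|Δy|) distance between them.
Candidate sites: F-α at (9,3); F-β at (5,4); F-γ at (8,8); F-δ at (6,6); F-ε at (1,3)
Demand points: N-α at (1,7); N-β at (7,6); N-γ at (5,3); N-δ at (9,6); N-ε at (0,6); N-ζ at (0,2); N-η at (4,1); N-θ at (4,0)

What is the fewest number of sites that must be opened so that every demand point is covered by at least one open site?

Coverage sets (demand points within 5 of each site):
  F-α: {N-β, N-γ, N-δ}
  F-β: {N-β, N-γ, N-η, N-θ}
  F-γ: {N-β, N-δ}
  F-δ: {N-β, N-γ, N-δ}
  F-ε: {N-α, N-γ, N-ε, N-ζ, N-η}
No 2 sites suffice: every size-2 union leaves at least one demand point uncovered.
But {F-α, F-β, F-ε} covers everything, so the minimum is 3.

3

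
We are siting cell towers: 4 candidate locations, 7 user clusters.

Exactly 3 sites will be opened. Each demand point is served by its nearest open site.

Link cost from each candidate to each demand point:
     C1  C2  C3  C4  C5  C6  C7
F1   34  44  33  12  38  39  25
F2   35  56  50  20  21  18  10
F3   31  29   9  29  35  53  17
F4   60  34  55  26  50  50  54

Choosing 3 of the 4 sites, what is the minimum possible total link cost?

130

Open {F1, F2, F3}.
  C1→F3 31, C2→F3 29, C3→F3 9, C4→F1 12, C5→F2 21, C6→F2 18, C7→F2 10  ⇒ total 130.
Compare {F2, F3, F4}: total 138.
Compare {F1, F2, F4}: total 162.
No size-3 selection does better; minimum is 130.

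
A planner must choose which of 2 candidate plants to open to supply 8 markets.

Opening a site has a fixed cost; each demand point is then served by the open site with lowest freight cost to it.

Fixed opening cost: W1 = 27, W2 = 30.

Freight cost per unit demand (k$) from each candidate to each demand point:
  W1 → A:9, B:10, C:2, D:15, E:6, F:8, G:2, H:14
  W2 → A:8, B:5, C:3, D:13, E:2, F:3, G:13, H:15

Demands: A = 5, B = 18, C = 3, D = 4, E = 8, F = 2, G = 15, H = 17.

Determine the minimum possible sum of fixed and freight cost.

Open {W1, W2}: assign each demand point to its cheapest open site.
  A→W2 5×8=40, B→W2 18×5=90, C→W1 3×2=6, D→W2 4×13=52, E→W2 8×2=16, F→W2 2×3=6, G→W1 15×2=30, H→W1 17×14=238
  freight cost 478, fixed 57 → total 535.
Compare {W1}: freight cost 623 + fixed 27 = 650.
Compare {W2}: freight cost 663 + fixed 30 = 693.

535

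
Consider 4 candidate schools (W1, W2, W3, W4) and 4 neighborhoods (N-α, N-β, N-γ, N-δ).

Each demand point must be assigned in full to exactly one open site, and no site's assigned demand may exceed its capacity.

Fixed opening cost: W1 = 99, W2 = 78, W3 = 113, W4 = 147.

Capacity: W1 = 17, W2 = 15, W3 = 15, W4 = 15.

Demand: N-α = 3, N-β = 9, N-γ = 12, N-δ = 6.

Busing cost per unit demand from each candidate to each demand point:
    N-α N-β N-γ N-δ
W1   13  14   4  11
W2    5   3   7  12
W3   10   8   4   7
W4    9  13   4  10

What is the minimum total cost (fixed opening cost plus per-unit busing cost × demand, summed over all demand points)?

Open {W1, W2}; cheapest assignment that respects the capacities:
  W1 (cap 17, load 15): N-α, N-γ — cost 3×13 + 12×4 = 87
  W2 (cap 15, load 15): N-β, N-δ — cost 9×3 + 6×12 = 99
  Shipping 186, fixed 177 → total 363.
  Any other capacity-feasible assignment to {W1, W2} ships for at least 186.
Compare {W2, W3}: its best feasible assignment gives total 368.
Compare {W2, W4}: its best feasible assignment gives total 399.
Every other set of open sites that can feasibly serve all demand totals ≥ 368 even under its best assignment. Minimum: 363.

363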